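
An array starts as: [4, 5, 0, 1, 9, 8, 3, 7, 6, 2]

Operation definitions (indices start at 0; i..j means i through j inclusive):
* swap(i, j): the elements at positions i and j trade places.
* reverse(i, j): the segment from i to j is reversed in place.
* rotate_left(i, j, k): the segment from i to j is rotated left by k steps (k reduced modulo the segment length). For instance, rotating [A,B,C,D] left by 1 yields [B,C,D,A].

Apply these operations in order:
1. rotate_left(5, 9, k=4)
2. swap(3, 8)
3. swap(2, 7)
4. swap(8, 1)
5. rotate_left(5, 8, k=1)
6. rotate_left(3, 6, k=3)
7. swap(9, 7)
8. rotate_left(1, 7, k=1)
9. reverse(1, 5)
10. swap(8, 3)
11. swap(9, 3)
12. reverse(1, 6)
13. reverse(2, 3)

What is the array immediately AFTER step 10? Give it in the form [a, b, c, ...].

Answer: [4, 8, 9, 2, 0, 3, 6, 1, 7, 5]

Derivation:
After 1 (rotate_left(5, 9, k=4)): [4, 5, 0, 1, 9, 2, 8, 3, 7, 6]
After 2 (swap(3, 8)): [4, 5, 0, 7, 9, 2, 8, 3, 1, 6]
After 3 (swap(2, 7)): [4, 5, 3, 7, 9, 2, 8, 0, 1, 6]
After 4 (swap(8, 1)): [4, 1, 3, 7, 9, 2, 8, 0, 5, 6]
After 5 (rotate_left(5, 8, k=1)): [4, 1, 3, 7, 9, 8, 0, 5, 2, 6]
After 6 (rotate_left(3, 6, k=3)): [4, 1, 3, 0, 7, 9, 8, 5, 2, 6]
After 7 (swap(9, 7)): [4, 1, 3, 0, 7, 9, 8, 6, 2, 5]
After 8 (rotate_left(1, 7, k=1)): [4, 3, 0, 7, 9, 8, 6, 1, 2, 5]
After 9 (reverse(1, 5)): [4, 8, 9, 7, 0, 3, 6, 1, 2, 5]
After 10 (swap(8, 3)): [4, 8, 9, 2, 0, 3, 6, 1, 7, 5]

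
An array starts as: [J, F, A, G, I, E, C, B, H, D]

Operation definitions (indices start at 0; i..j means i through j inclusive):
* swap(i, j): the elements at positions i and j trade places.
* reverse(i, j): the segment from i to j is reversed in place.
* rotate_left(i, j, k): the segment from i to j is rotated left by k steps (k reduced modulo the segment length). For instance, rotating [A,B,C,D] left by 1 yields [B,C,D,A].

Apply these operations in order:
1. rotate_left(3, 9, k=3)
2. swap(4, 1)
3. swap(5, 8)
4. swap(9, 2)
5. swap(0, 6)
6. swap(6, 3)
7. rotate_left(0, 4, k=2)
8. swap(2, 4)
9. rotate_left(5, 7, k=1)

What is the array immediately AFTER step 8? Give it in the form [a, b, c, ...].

After 1 (rotate_left(3, 9, k=3)): [J, F, A, C, B, H, D, G, I, E]
After 2 (swap(4, 1)): [J, B, A, C, F, H, D, G, I, E]
After 3 (swap(5, 8)): [J, B, A, C, F, I, D, G, H, E]
After 4 (swap(9, 2)): [J, B, E, C, F, I, D, G, H, A]
After 5 (swap(0, 6)): [D, B, E, C, F, I, J, G, H, A]
After 6 (swap(6, 3)): [D, B, E, J, F, I, C, G, H, A]
After 7 (rotate_left(0, 4, k=2)): [E, J, F, D, B, I, C, G, H, A]
After 8 (swap(2, 4)): [E, J, B, D, F, I, C, G, H, A]

Answer: [E, J, B, D, F, I, C, G, H, A]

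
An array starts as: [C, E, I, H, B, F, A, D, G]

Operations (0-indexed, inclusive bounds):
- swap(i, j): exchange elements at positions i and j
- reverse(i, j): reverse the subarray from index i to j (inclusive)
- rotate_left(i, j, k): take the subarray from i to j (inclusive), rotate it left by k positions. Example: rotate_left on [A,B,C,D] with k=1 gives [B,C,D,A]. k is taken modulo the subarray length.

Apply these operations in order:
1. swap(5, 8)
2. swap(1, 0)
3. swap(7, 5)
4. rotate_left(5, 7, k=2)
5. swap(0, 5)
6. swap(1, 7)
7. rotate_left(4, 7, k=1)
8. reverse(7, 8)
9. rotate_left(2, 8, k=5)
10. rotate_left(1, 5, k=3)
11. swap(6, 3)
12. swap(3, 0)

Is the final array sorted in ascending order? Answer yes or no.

Answer: no

Derivation:
After 1 (swap(5, 8)): [C, E, I, H, B, G, A, D, F]
After 2 (swap(1, 0)): [E, C, I, H, B, G, A, D, F]
After 3 (swap(7, 5)): [E, C, I, H, B, D, A, G, F]
After 4 (rotate_left(5, 7, k=2)): [E, C, I, H, B, G, D, A, F]
After 5 (swap(0, 5)): [G, C, I, H, B, E, D, A, F]
After 6 (swap(1, 7)): [G, A, I, H, B, E, D, C, F]
After 7 (rotate_left(4, 7, k=1)): [G, A, I, H, E, D, C, B, F]
After 8 (reverse(7, 8)): [G, A, I, H, E, D, C, F, B]
After 9 (rotate_left(2, 8, k=5)): [G, A, F, B, I, H, E, D, C]
After 10 (rotate_left(1, 5, k=3)): [G, I, H, A, F, B, E, D, C]
After 11 (swap(6, 3)): [G, I, H, E, F, B, A, D, C]
After 12 (swap(3, 0)): [E, I, H, G, F, B, A, D, C]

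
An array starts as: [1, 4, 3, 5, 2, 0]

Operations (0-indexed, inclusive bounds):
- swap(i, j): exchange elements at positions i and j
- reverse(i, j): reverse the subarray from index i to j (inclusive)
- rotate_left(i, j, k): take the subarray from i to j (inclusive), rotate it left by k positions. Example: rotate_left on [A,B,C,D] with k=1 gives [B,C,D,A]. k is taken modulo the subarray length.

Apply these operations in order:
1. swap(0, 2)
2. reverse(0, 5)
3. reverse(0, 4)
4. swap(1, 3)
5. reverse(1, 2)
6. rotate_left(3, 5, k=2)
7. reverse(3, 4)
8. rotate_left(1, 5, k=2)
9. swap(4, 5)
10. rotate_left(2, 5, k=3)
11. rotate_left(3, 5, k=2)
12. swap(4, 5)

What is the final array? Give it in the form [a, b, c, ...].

Answer: [4, 1, 5, 2, 0, 3]

Derivation:
After 1 (swap(0, 2)): [3, 4, 1, 5, 2, 0]
After 2 (reverse(0, 5)): [0, 2, 5, 1, 4, 3]
After 3 (reverse(0, 4)): [4, 1, 5, 2, 0, 3]
After 4 (swap(1, 3)): [4, 2, 5, 1, 0, 3]
After 5 (reverse(1, 2)): [4, 5, 2, 1, 0, 3]
After 6 (rotate_left(3, 5, k=2)): [4, 5, 2, 3, 1, 0]
After 7 (reverse(3, 4)): [4, 5, 2, 1, 3, 0]
After 8 (rotate_left(1, 5, k=2)): [4, 1, 3, 0, 5, 2]
After 9 (swap(4, 5)): [4, 1, 3, 0, 2, 5]
After 10 (rotate_left(2, 5, k=3)): [4, 1, 5, 3, 0, 2]
After 11 (rotate_left(3, 5, k=2)): [4, 1, 5, 2, 3, 0]
After 12 (swap(4, 5)): [4, 1, 5, 2, 0, 3]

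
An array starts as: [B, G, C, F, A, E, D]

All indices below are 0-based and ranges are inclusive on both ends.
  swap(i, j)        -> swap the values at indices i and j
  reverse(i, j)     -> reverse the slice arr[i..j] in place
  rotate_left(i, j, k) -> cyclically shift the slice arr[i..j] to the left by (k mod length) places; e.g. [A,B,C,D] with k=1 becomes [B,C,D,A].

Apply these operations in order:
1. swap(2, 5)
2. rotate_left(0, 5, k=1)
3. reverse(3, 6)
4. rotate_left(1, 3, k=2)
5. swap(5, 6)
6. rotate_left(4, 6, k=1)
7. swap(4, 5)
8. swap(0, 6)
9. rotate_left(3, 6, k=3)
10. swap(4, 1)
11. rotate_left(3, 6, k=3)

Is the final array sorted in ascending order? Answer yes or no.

After 1 (swap(2, 5)): [B, G, E, F, A, C, D]
After 2 (rotate_left(0, 5, k=1)): [G, E, F, A, C, B, D]
After 3 (reverse(3, 6)): [G, E, F, D, B, C, A]
After 4 (rotate_left(1, 3, k=2)): [G, D, E, F, B, C, A]
After 5 (swap(5, 6)): [G, D, E, F, B, A, C]
After 6 (rotate_left(4, 6, k=1)): [G, D, E, F, A, C, B]
After 7 (swap(4, 5)): [G, D, E, F, C, A, B]
After 8 (swap(0, 6)): [B, D, E, F, C, A, G]
After 9 (rotate_left(3, 6, k=3)): [B, D, E, G, F, C, A]
After 10 (swap(4, 1)): [B, F, E, G, D, C, A]
After 11 (rotate_left(3, 6, k=3)): [B, F, E, A, G, D, C]

Answer: no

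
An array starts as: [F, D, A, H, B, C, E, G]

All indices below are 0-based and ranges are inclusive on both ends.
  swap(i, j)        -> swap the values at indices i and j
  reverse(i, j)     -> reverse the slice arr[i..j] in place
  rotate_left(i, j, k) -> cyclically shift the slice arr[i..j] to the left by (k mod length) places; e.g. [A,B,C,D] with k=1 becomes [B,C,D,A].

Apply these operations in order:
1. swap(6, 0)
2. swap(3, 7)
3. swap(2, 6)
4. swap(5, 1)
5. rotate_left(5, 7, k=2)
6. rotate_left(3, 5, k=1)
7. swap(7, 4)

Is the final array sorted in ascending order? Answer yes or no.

Answer: no

Derivation:
After 1 (swap(6, 0)): [E, D, A, H, B, C, F, G]
After 2 (swap(3, 7)): [E, D, A, G, B, C, F, H]
After 3 (swap(2, 6)): [E, D, F, G, B, C, A, H]
After 4 (swap(5, 1)): [E, C, F, G, B, D, A, H]
After 5 (rotate_left(5, 7, k=2)): [E, C, F, G, B, H, D, A]
After 6 (rotate_left(3, 5, k=1)): [E, C, F, B, H, G, D, A]
After 7 (swap(7, 4)): [E, C, F, B, A, G, D, H]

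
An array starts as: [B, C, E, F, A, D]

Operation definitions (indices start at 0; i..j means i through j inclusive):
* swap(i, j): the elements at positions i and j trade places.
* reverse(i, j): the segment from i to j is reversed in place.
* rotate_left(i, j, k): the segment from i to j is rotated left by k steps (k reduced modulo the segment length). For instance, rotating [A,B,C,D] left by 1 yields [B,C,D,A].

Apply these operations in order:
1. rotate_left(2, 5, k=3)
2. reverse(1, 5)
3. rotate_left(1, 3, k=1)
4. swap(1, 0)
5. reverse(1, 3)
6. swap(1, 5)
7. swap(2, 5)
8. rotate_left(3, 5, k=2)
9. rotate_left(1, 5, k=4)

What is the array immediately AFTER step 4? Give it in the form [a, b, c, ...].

After 1 (rotate_left(2, 5, k=3)): [B, C, D, E, F, A]
After 2 (reverse(1, 5)): [B, A, F, E, D, C]
After 3 (rotate_left(1, 3, k=1)): [B, F, E, A, D, C]
After 4 (swap(1, 0)): [F, B, E, A, D, C]

Answer: [F, B, E, A, D, C]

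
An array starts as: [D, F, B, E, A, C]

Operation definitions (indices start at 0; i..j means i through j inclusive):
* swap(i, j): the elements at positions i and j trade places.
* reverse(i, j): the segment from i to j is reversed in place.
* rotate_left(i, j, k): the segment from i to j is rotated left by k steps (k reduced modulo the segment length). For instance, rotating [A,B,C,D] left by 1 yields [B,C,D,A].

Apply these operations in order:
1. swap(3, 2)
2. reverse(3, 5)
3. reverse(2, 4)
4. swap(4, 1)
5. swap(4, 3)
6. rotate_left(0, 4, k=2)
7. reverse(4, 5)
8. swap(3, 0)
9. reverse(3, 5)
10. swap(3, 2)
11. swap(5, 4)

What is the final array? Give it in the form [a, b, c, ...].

After 1 (swap(3, 2)): [D, F, E, B, A, C]
After 2 (reverse(3, 5)): [D, F, E, C, A, B]
After 3 (reverse(2, 4)): [D, F, A, C, E, B]
After 4 (swap(4, 1)): [D, E, A, C, F, B]
After 5 (swap(4, 3)): [D, E, A, F, C, B]
After 6 (rotate_left(0, 4, k=2)): [A, F, C, D, E, B]
After 7 (reverse(4, 5)): [A, F, C, D, B, E]
After 8 (swap(3, 0)): [D, F, C, A, B, E]
After 9 (reverse(3, 5)): [D, F, C, E, B, A]
After 10 (swap(3, 2)): [D, F, E, C, B, A]
After 11 (swap(5, 4)): [D, F, E, C, A, B]

Answer: [D, F, E, C, A, B]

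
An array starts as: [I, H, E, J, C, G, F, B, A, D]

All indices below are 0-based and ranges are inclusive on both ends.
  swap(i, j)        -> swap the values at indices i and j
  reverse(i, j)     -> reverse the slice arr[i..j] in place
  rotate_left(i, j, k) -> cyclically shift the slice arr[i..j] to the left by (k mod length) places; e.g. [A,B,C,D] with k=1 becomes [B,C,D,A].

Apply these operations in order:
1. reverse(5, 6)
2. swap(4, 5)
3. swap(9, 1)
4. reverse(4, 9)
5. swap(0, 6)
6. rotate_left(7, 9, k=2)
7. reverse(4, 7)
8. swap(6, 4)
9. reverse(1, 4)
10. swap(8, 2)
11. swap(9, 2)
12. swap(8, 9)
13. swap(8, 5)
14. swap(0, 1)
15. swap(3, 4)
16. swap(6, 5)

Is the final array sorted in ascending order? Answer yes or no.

Answer: yes

Derivation:
After 1 (reverse(5, 6)): [I, H, E, J, C, F, G, B, A, D]
After 2 (swap(4, 5)): [I, H, E, J, F, C, G, B, A, D]
After 3 (swap(9, 1)): [I, D, E, J, F, C, G, B, A, H]
After 4 (reverse(4, 9)): [I, D, E, J, H, A, B, G, C, F]
After 5 (swap(0, 6)): [B, D, E, J, H, A, I, G, C, F]
After 6 (rotate_left(7, 9, k=2)): [B, D, E, J, H, A, I, F, G, C]
After 7 (reverse(4, 7)): [B, D, E, J, F, I, A, H, G, C]
After 8 (swap(6, 4)): [B, D, E, J, A, I, F, H, G, C]
After 9 (reverse(1, 4)): [B, A, J, E, D, I, F, H, G, C]
After 10 (swap(8, 2)): [B, A, G, E, D, I, F, H, J, C]
After 11 (swap(9, 2)): [B, A, C, E, D, I, F, H, J, G]
After 12 (swap(8, 9)): [B, A, C, E, D, I, F, H, G, J]
After 13 (swap(8, 5)): [B, A, C, E, D, G, F, H, I, J]
After 14 (swap(0, 1)): [A, B, C, E, D, G, F, H, I, J]
After 15 (swap(3, 4)): [A, B, C, D, E, G, F, H, I, J]
After 16 (swap(6, 5)): [A, B, C, D, E, F, G, H, I, J]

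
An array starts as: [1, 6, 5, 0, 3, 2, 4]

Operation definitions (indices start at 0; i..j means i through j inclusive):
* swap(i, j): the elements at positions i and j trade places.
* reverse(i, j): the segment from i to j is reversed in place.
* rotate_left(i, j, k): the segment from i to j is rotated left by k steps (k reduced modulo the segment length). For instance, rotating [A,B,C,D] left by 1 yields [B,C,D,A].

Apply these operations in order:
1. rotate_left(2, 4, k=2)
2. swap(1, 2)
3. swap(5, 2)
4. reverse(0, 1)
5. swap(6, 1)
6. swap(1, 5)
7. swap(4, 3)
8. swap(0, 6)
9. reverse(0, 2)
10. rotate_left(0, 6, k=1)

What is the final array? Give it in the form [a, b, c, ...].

After 1 (rotate_left(2, 4, k=2)): [1, 6, 3, 5, 0, 2, 4]
After 2 (swap(1, 2)): [1, 3, 6, 5, 0, 2, 4]
After 3 (swap(5, 2)): [1, 3, 2, 5, 0, 6, 4]
After 4 (reverse(0, 1)): [3, 1, 2, 5, 0, 6, 4]
After 5 (swap(6, 1)): [3, 4, 2, 5, 0, 6, 1]
After 6 (swap(1, 5)): [3, 6, 2, 5, 0, 4, 1]
After 7 (swap(4, 3)): [3, 6, 2, 0, 5, 4, 1]
After 8 (swap(0, 6)): [1, 6, 2, 0, 5, 4, 3]
After 9 (reverse(0, 2)): [2, 6, 1, 0, 5, 4, 3]
After 10 (rotate_left(0, 6, k=1)): [6, 1, 0, 5, 4, 3, 2]

Answer: [6, 1, 0, 5, 4, 3, 2]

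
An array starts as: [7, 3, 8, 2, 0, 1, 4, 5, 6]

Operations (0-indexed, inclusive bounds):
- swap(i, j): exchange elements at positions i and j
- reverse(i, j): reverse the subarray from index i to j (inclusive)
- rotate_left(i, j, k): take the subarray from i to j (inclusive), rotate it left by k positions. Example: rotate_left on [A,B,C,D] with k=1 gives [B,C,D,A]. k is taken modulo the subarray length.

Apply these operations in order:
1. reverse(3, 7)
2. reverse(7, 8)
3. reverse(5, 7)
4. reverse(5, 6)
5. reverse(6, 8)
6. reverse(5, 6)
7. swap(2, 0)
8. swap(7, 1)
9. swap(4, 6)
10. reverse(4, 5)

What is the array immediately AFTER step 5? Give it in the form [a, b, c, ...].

Answer: [7, 3, 8, 5, 4, 0, 2, 1, 6]

Derivation:
After 1 (reverse(3, 7)): [7, 3, 8, 5, 4, 1, 0, 2, 6]
After 2 (reverse(7, 8)): [7, 3, 8, 5, 4, 1, 0, 6, 2]
After 3 (reverse(5, 7)): [7, 3, 8, 5, 4, 6, 0, 1, 2]
After 4 (reverse(5, 6)): [7, 3, 8, 5, 4, 0, 6, 1, 2]
After 5 (reverse(6, 8)): [7, 3, 8, 5, 4, 0, 2, 1, 6]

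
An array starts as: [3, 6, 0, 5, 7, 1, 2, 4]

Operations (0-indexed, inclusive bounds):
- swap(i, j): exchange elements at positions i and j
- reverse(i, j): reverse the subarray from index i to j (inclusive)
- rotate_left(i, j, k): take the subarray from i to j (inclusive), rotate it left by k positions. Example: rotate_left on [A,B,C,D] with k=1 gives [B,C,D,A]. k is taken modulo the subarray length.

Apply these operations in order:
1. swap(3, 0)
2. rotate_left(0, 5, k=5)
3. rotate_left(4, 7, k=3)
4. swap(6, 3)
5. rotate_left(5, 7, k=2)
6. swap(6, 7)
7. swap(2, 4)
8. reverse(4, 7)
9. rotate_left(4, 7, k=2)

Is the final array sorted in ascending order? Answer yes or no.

Answer: no

Derivation:
After 1 (swap(3, 0)): [5, 6, 0, 3, 7, 1, 2, 4]
After 2 (rotate_left(0, 5, k=5)): [1, 5, 6, 0, 3, 7, 2, 4]
After 3 (rotate_left(4, 7, k=3)): [1, 5, 6, 0, 4, 3, 7, 2]
After 4 (swap(6, 3)): [1, 5, 6, 7, 4, 3, 0, 2]
After 5 (rotate_left(5, 7, k=2)): [1, 5, 6, 7, 4, 2, 3, 0]
After 6 (swap(6, 7)): [1, 5, 6, 7, 4, 2, 0, 3]
After 7 (swap(2, 4)): [1, 5, 4, 7, 6, 2, 0, 3]
After 8 (reverse(4, 7)): [1, 5, 4, 7, 3, 0, 2, 6]
After 9 (rotate_left(4, 7, k=2)): [1, 5, 4, 7, 2, 6, 3, 0]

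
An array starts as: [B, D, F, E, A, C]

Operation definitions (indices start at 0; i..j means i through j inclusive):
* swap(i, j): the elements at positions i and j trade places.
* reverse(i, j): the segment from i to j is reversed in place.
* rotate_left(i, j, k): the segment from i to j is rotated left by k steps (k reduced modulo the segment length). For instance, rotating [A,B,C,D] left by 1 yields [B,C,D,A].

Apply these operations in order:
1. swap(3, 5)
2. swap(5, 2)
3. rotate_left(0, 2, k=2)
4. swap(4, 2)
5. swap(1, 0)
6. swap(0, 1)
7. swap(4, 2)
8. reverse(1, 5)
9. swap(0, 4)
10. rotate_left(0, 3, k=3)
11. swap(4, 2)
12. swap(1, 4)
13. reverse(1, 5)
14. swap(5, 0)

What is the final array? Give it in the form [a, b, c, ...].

After 1 (swap(3, 5)): [B, D, F, C, A, E]
After 2 (swap(5, 2)): [B, D, E, C, A, F]
After 3 (rotate_left(0, 2, k=2)): [E, B, D, C, A, F]
After 4 (swap(4, 2)): [E, B, A, C, D, F]
After 5 (swap(1, 0)): [B, E, A, C, D, F]
After 6 (swap(0, 1)): [E, B, A, C, D, F]
After 7 (swap(4, 2)): [E, B, D, C, A, F]
After 8 (reverse(1, 5)): [E, F, A, C, D, B]
After 9 (swap(0, 4)): [D, F, A, C, E, B]
After 10 (rotate_left(0, 3, k=3)): [C, D, F, A, E, B]
After 11 (swap(4, 2)): [C, D, E, A, F, B]
After 12 (swap(1, 4)): [C, F, E, A, D, B]
After 13 (reverse(1, 5)): [C, B, D, A, E, F]
After 14 (swap(5, 0)): [F, B, D, A, E, C]

Answer: [F, B, D, A, E, C]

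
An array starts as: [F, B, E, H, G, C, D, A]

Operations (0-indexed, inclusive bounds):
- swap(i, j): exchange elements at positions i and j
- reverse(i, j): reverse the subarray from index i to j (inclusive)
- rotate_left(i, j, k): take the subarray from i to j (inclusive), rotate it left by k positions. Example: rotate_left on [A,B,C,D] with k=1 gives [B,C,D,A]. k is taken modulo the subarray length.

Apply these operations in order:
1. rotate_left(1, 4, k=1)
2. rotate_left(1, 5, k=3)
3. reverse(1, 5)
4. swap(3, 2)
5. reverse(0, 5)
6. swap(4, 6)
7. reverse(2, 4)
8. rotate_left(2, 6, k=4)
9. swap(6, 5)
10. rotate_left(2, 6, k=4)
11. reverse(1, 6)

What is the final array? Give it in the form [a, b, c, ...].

Answer: [B, F, E, D, G, H, C, A]

Derivation:
After 1 (rotate_left(1, 4, k=1)): [F, E, H, G, B, C, D, A]
After 2 (rotate_left(1, 5, k=3)): [F, B, C, E, H, G, D, A]
After 3 (reverse(1, 5)): [F, G, H, E, C, B, D, A]
After 4 (swap(3, 2)): [F, G, E, H, C, B, D, A]
After 5 (reverse(0, 5)): [B, C, H, E, G, F, D, A]
After 6 (swap(4, 6)): [B, C, H, E, D, F, G, A]
After 7 (reverse(2, 4)): [B, C, D, E, H, F, G, A]
After 8 (rotate_left(2, 6, k=4)): [B, C, G, D, E, H, F, A]
After 9 (swap(6, 5)): [B, C, G, D, E, F, H, A]
After 10 (rotate_left(2, 6, k=4)): [B, C, H, G, D, E, F, A]
After 11 (reverse(1, 6)): [B, F, E, D, G, H, C, A]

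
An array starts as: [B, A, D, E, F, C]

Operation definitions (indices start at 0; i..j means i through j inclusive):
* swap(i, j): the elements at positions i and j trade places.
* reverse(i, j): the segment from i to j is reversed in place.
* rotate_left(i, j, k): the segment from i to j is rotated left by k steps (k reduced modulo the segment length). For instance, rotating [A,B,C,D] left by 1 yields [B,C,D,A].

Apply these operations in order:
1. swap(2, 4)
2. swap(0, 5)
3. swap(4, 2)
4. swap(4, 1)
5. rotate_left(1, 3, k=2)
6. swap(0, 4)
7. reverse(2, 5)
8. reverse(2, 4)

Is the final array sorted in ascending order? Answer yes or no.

After 1 (swap(2, 4)): [B, A, F, E, D, C]
After 2 (swap(0, 5)): [C, A, F, E, D, B]
After 3 (swap(4, 2)): [C, A, D, E, F, B]
After 4 (swap(4, 1)): [C, F, D, E, A, B]
After 5 (rotate_left(1, 3, k=2)): [C, E, F, D, A, B]
After 6 (swap(0, 4)): [A, E, F, D, C, B]
After 7 (reverse(2, 5)): [A, E, B, C, D, F]
After 8 (reverse(2, 4)): [A, E, D, C, B, F]

Answer: no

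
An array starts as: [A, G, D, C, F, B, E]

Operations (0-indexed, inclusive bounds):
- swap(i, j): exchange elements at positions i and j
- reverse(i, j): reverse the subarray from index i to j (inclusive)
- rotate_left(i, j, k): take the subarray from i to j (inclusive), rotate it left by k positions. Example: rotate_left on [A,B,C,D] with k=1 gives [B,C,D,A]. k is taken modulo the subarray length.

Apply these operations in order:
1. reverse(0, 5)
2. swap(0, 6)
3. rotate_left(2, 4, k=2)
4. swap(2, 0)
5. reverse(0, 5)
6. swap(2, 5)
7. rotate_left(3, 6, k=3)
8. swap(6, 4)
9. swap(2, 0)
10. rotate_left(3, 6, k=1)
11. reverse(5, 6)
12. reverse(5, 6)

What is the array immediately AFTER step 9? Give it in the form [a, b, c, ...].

Answer: [G, D, A, B, C, F, E]

Derivation:
After 1 (reverse(0, 5)): [B, F, C, D, G, A, E]
After 2 (swap(0, 6)): [E, F, C, D, G, A, B]
After 3 (rotate_left(2, 4, k=2)): [E, F, G, C, D, A, B]
After 4 (swap(2, 0)): [G, F, E, C, D, A, B]
After 5 (reverse(0, 5)): [A, D, C, E, F, G, B]
After 6 (swap(2, 5)): [A, D, G, E, F, C, B]
After 7 (rotate_left(3, 6, k=3)): [A, D, G, B, E, F, C]
After 8 (swap(6, 4)): [A, D, G, B, C, F, E]
After 9 (swap(2, 0)): [G, D, A, B, C, F, E]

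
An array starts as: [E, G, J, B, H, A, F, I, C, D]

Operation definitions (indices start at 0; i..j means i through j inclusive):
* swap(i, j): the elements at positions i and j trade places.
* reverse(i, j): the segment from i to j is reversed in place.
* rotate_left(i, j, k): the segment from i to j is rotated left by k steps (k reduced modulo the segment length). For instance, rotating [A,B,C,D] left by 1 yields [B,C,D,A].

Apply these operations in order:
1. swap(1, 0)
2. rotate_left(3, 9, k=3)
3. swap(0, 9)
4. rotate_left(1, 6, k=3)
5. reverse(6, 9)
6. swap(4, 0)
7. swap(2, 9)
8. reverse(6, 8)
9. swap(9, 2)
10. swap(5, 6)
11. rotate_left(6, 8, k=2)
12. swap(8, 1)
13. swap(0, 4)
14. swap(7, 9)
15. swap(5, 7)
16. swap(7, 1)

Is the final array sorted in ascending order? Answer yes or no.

After 1 (swap(1, 0)): [G, E, J, B, H, A, F, I, C, D]
After 2 (rotate_left(3, 9, k=3)): [G, E, J, F, I, C, D, B, H, A]
After 3 (swap(0, 9)): [A, E, J, F, I, C, D, B, H, G]
After 4 (rotate_left(1, 6, k=3)): [A, I, C, D, E, J, F, B, H, G]
After 5 (reverse(6, 9)): [A, I, C, D, E, J, G, H, B, F]
After 6 (swap(4, 0)): [E, I, C, D, A, J, G, H, B, F]
After 7 (swap(2, 9)): [E, I, F, D, A, J, G, H, B, C]
After 8 (reverse(6, 8)): [E, I, F, D, A, J, B, H, G, C]
After 9 (swap(9, 2)): [E, I, C, D, A, J, B, H, G, F]
After 10 (swap(5, 6)): [E, I, C, D, A, B, J, H, G, F]
After 11 (rotate_left(6, 8, k=2)): [E, I, C, D, A, B, G, J, H, F]
After 12 (swap(8, 1)): [E, H, C, D, A, B, G, J, I, F]
After 13 (swap(0, 4)): [A, H, C, D, E, B, G, J, I, F]
After 14 (swap(7, 9)): [A, H, C, D, E, B, G, F, I, J]
After 15 (swap(5, 7)): [A, H, C, D, E, F, G, B, I, J]
After 16 (swap(7, 1)): [A, B, C, D, E, F, G, H, I, J]

Answer: yes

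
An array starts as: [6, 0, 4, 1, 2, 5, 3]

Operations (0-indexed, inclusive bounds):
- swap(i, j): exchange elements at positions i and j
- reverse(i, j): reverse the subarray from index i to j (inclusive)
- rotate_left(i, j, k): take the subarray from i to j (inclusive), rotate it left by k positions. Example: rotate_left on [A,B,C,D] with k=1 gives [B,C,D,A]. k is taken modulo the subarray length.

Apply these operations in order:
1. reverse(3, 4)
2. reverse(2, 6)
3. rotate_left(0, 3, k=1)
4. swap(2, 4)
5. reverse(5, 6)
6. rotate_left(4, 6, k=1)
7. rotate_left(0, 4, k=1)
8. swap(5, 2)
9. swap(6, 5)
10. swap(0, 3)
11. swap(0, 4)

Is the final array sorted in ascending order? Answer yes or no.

After 1 (reverse(3, 4)): [6, 0, 4, 2, 1, 5, 3]
After 2 (reverse(2, 6)): [6, 0, 3, 5, 1, 2, 4]
After 3 (rotate_left(0, 3, k=1)): [0, 3, 5, 6, 1, 2, 4]
After 4 (swap(2, 4)): [0, 3, 1, 6, 5, 2, 4]
After 5 (reverse(5, 6)): [0, 3, 1, 6, 5, 4, 2]
After 6 (rotate_left(4, 6, k=1)): [0, 3, 1, 6, 4, 2, 5]
After 7 (rotate_left(0, 4, k=1)): [3, 1, 6, 4, 0, 2, 5]
After 8 (swap(5, 2)): [3, 1, 2, 4, 0, 6, 5]
After 9 (swap(6, 5)): [3, 1, 2, 4, 0, 5, 6]
After 10 (swap(0, 3)): [4, 1, 2, 3, 0, 5, 6]
After 11 (swap(0, 4)): [0, 1, 2, 3, 4, 5, 6]

Answer: yes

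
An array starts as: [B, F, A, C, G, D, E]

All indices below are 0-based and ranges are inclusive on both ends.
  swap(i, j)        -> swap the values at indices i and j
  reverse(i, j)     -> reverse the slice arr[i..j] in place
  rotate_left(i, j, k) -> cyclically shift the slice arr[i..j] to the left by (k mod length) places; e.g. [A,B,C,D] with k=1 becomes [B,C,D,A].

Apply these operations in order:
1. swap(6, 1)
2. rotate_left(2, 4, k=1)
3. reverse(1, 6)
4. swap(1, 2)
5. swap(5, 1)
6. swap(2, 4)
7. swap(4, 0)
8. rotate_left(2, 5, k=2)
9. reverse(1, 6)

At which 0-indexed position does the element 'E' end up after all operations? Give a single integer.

After 1 (swap(6, 1)): [B, E, A, C, G, D, F]
After 2 (rotate_left(2, 4, k=1)): [B, E, C, G, A, D, F]
After 3 (reverse(1, 6)): [B, F, D, A, G, C, E]
After 4 (swap(1, 2)): [B, D, F, A, G, C, E]
After 5 (swap(5, 1)): [B, C, F, A, G, D, E]
After 6 (swap(2, 4)): [B, C, G, A, F, D, E]
After 7 (swap(4, 0)): [F, C, G, A, B, D, E]
After 8 (rotate_left(2, 5, k=2)): [F, C, B, D, G, A, E]
After 9 (reverse(1, 6)): [F, E, A, G, D, B, C]

Answer: 1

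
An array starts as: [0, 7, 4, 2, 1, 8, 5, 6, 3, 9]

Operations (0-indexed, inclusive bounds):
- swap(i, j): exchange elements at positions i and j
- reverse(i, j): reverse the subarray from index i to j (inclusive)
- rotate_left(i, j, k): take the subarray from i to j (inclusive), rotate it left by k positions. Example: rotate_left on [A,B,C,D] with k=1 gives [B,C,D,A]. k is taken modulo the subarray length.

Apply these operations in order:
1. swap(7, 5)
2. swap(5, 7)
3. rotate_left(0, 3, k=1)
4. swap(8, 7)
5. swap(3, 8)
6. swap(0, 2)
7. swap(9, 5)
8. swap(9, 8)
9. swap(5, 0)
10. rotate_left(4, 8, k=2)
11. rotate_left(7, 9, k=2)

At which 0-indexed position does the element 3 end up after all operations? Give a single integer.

Answer: 5

Derivation:
After 1 (swap(7, 5)): [0, 7, 4, 2, 1, 6, 5, 8, 3, 9]
After 2 (swap(5, 7)): [0, 7, 4, 2, 1, 8, 5, 6, 3, 9]
After 3 (rotate_left(0, 3, k=1)): [7, 4, 2, 0, 1, 8, 5, 6, 3, 9]
After 4 (swap(8, 7)): [7, 4, 2, 0, 1, 8, 5, 3, 6, 9]
After 5 (swap(3, 8)): [7, 4, 2, 6, 1, 8, 5, 3, 0, 9]
After 6 (swap(0, 2)): [2, 4, 7, 6, 1, 8, 5, 3, 0, 9]
After 7 (swap(9, 5)): [2, 4, 7, 6, 1, 9, 5, 3, 0, 8]
After 8 (swap(9, 8)): [2, 4, 7, 6, 1, 9, 5, 3, 8, 0]
After 9 (swap(5, 0)): [9, 4, 7, 6, 1, 2, 5, 3, 8, 0]
After 10 (rotate_left(4, 8, k=2)): [9, 4, 7, 6, 5, 3, 8, 1, 2, 0]
After 11 (rotate_left(7, 9, k=2)): [9, 4, 7, 6, 5, 3, 8, 0, 1, 2]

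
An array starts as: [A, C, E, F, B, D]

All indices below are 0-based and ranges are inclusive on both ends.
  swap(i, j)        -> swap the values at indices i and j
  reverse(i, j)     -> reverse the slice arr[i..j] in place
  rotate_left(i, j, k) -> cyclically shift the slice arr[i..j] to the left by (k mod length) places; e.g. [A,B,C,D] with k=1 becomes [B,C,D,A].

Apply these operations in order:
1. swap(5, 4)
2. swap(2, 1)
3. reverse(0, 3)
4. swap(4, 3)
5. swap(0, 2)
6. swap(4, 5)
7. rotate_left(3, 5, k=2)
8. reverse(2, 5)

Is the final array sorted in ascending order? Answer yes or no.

Answer: no

Derivation:
After 1 (swap(5, 4)): [A, C, E, F, D, B]
After 2 (swap(2, 1)): [A, E, C, F, D, B]
After 3 (reverse(0, 3)): [F, C, E, A, D, B]
After 4 (swap(4, 3)): [F, C, E, D, A, B]
After 5 (swap(0, 2)): [E, C, F, D, A, B]
After 6 (swap(4, 5)): [E, C, F, D, B, A]
After 7 (rotate_left(3, 5, k=2)): [E, C, F, A, D, B]
After 8 (reverse(2, 5)): [E, C, B, D, A, F]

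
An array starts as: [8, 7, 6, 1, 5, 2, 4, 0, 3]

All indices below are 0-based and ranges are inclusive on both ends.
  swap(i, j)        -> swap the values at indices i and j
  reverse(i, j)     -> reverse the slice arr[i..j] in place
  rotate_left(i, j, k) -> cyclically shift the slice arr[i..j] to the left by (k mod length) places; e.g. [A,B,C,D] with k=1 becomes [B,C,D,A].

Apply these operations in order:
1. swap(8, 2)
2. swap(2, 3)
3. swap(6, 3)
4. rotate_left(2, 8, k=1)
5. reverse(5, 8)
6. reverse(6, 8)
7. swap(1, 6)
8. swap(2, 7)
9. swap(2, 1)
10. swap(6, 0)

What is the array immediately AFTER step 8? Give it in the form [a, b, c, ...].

Answer: [8, 3, 0, 5, 2, 1, 7, 4, 6]

Derivation:
After 1 (swap(8, 2)): [8, 7, 3, 1, 5, 2, 4, 0, 6]
After 2 (swap(2, 3)): [8, 7, 1, 3, 5, 2, 4, 0, 6]
After 3 (swap(6, 3)): [8, 7, 1, 4, 5, 2, 3, 0, 6]
After 4 (rotate_left(2, 8, k=1)): [8, 7, 4, 5, 2, 3, 0, 6, 1]
After 5 (reverse(5, 8)): [8, 7, 4, 5, 2, 1, 6, 0, 3]
After 6 (reverse(6, 8)): [8, 7, 4, 5, 2, 1, 3, 0, 6]
After 7 (swap(1, 6)): [8, 3, 4, 5, 2, 1, 7, 0, 6]
After 8 (swap(2, 7)): [8, 3, 0, 5, 2, 1, 7, 4, 6]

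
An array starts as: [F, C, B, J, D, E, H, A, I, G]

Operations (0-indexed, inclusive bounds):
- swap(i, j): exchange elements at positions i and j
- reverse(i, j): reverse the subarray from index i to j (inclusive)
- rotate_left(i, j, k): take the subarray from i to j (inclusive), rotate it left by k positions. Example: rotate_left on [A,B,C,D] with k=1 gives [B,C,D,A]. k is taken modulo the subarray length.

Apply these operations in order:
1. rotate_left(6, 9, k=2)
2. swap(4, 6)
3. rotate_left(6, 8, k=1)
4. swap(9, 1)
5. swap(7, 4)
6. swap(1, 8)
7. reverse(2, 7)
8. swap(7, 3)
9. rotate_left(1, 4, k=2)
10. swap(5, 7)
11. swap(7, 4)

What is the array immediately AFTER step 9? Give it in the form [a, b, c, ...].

After 1 (rotate_left(6, 9, k=2)): [F, C, B, J, D, E, I, G, H, A]
After 2 (swap(4, 6)): [F, C, B, J, I, E, D, G, H, A]
After 3 (rotate_left(6, 8, k=1)): [F, C, B, J, I, E, G, H, D, A]
After 4 (swap(9, 1)): [F, A, B, J, I, E, G, H, D, C]
After 5 (swap(7, 4)): [F, A, B, J, H, E, G, I, D, C]
After 6 (swap(1, 8)): [F, D, B, J, H, E, G, I, A, C]
After 7 (reverse(2, 7)): [F, D, I, G, E, H, J, B, A, C]
After 8 (swap(7, 3)): [F, D, I, B, E, H, J, G, A, C]
After 9 (rotate_left(1, 4, k=2)): [F, B, E, D, I, H, J, G, A, C]

Answer: [F, B, E, D, I, H, J, G, A, C]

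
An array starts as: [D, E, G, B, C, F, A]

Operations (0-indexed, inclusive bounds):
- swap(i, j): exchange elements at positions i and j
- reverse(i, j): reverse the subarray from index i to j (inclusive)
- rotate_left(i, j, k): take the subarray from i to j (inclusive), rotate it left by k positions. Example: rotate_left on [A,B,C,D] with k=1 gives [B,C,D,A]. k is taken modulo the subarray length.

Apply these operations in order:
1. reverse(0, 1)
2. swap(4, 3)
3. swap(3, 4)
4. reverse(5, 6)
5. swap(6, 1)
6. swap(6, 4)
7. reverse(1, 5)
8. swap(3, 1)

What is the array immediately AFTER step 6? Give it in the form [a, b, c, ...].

After 1 (reverse(0, 1)): [E, D, G, B, C, F, A]
After 2 (swap(4, 3)): [E, D, G, C, B, F, A]
After 3 (swap(3, 4)): [E, D, G, B, C, F, A]
After 4 (reverse(5, 6)): [E, D, G, B, C, A, F]
After 5 (swap(6, 1)): [E, F, G, B, C, A, D]
After 6 (swap(6, 4)): [E, F, G, B, D, A, C]

Answer: [E, F, G, B, D, A, C]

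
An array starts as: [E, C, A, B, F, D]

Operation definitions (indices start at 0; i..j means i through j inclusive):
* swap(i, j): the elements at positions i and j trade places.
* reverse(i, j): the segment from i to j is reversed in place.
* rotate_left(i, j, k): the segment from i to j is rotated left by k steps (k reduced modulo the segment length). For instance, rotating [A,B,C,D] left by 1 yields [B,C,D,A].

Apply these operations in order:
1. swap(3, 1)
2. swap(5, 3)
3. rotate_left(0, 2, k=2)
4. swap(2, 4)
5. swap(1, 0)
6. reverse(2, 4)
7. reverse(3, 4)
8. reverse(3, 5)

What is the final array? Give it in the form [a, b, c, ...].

Answer: [E, A, B, C, D, F]

Derivation:
After 1 (swap(3, 1)): [E, B, A, C, F, D]
After 2 (swap(5, 3)): [E, B, A, D, F, C]
After 3 (rotate_left(0, 2, k=2)): [A, E, B, D, F, C]
After 4 (swap(2, 4)): [A, E, F, D, B, C]
After 5 (swap(1, 0)): [E, A, F, D, B, C]
After 6 (reverse(2, 4)): [E, A, B, D, F, C]
After 7 (reverse(3, 4)): [E, A, B, F, D, C]
After 8 (reverse(3, 5)): [E, A, B, C, D, F]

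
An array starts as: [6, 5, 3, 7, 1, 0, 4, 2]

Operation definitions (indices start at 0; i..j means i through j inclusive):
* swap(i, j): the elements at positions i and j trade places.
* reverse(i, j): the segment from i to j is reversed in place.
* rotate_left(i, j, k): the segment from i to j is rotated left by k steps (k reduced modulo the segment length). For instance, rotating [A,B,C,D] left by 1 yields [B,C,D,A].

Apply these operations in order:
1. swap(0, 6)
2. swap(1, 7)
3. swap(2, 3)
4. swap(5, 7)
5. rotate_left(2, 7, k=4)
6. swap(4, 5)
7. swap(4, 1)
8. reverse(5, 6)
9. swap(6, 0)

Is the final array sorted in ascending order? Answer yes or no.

Answer: no

Derivation:
After 1 (swap(0, 6)): [4, 5, 3, 7, 1, 0, 6, 2]
After 2 (swap(1, 7)): [4, 2, 3, 7, 1, 0, 6, 5]
After 3 (swap(2, 3)): [4, 2, 7, 3, 1, 0, 6, 5]
After 4 (swap(5, 7)): [4, 2, 7, 3, 1, 5, 6, 0]
After 5 (rotate_left(2, 7, k=4)): [4, 2, 6, 0, 7, 3, 1, 5]
After 6 (swap(4, 5)): [4, 2, 6, 0, 3, 7, 1, 5]
After 7 (swap(4, 1)): [4, 3, 6, 0, 2, 7, 1, 5]
After 8 (reverse(5, 6)): [4, 3, 6, 0, 2, 1, 7, 5]
After 9 (swap(6, 0)): [7, 3, 6, 0, 2, 1, 4, 5]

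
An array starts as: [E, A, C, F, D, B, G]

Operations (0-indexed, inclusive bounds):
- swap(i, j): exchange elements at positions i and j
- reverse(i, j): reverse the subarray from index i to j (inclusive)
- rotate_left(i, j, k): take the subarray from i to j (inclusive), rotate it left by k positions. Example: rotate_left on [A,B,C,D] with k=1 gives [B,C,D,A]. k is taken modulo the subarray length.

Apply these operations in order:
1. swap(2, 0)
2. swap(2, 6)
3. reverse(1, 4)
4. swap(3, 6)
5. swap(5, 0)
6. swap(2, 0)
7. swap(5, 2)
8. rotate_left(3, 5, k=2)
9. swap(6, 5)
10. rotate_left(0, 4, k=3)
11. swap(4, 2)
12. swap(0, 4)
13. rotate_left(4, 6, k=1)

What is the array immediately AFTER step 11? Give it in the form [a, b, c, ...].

After 1 (swap(2, 0)): [C, A, E, F, D, B, G]
After 2 (swap(2, 6)): [C, A, G, F, D, B, E]
After 3 (reverse(1, 4)): [C, D, F, G, A, B, E]
After 4 (swap(3, 6)): [C, D, F, E, A, B, G]
After 5 (swap(5, 0)): [B, D, F, E, A, C, G]
After 6 (swap(2, 0)): [F, D, B, E, A, C, G]
After 7 (swap(5, 2)): [F, D, C, E, A, B, G]
After 8 (rotate_left(3, 5, k=2)): [F, D, C, B, E, A, G]
After 9 (swap(6, 5)): [F, D, C, B, E, G, A]
After 10 (rotate_left(0, 4, k=3)): [B, E, F, D, C, G, A]
After 11 (swap(4, 2)): [B, E, C, D, F, G, A]

Answer: [B, E, C, D, F, G, A]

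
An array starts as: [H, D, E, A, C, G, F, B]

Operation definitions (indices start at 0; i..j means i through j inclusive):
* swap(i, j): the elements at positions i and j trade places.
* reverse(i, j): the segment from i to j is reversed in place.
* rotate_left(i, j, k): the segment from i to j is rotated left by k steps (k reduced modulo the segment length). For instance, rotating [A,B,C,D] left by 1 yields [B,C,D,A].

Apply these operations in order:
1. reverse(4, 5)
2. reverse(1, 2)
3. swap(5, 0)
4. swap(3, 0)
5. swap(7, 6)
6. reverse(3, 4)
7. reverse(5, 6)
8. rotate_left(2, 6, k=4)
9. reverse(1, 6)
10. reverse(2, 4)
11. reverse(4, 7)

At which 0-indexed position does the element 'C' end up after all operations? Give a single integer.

Answer: 7

Derivation:
After 1 (reverse(4, 5)): [H, D, E, A, G, C, F, B]
After 2 (reverse(1, 2)): [H, E, D, A, G, C, F, B]
After 3 (swap(5, 0)): [C, E, D, A, G, H, F, B]
After 4 (swap(3, 0)): [A, E, D, C, G, H, F, B]
After 5 (swap(7, 6)): [A, E, D, C, G, H, B, F]
After 6 (reverse(3, 4)): [A, E, D, G, C, H, B, F]
After 7 (reverse(5, 6)): [A, E, D, G, C, B, H, F]
After 8 (rotate_left(2, 6, k=4)): [A, E, H, D, G, C, B, F]
After 9 (reverse(1, 6)): [A, B, C, G, D, H, E, F]
After 10 (reverse(2, 4)): [A, B, D, G, C, H, E, F]
After 11 (reverse(4, 7)): [A, B, D, G, F, E, H, C]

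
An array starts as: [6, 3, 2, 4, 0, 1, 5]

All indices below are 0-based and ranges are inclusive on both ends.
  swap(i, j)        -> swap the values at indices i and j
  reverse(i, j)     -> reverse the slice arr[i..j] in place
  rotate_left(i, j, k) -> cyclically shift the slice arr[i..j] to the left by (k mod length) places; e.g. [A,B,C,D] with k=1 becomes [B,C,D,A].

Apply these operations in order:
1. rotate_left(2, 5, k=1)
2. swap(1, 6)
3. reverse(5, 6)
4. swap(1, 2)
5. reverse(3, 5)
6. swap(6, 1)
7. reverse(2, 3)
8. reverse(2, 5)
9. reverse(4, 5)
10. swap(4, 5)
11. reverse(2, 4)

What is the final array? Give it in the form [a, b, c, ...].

After 1 (rotate_left(2, 5, k=1)): [6, 3, 4, 0, 1, 2, 5]
After 2 (swap(1, 6)): [6, 5, 4, 0, 1, 2, 3]
After 3 (reverse(5, 6)): [6, 5, 4, 0, 1, 3, 2]
After 4 (swap(1, 2)): [6, 4, 5, 0, 1, 3, 2]
After 5 (reverse(3, 5)): [6, 4, 5, 3, 1, 0, 2]
After 6 (swap(6, 1)): [6, 2, 5, 3, 1, 0, 4]
After 7 (reverse(2, 3)): [6, 2, 3, 5, 1, 0, 4]
After 8 (reverse(2, 5)): [6, 2, 0, 1, 5, 3, 4]
After 9 (reverse(4, 5)): [6, 2, 0, 1, 3, 5, 4]
After 10 (swap(4, 5)): [6, 2, 0, 1, 5, 3, 4]
After 11 (reverse(2, 4)): [6, 2, 5, 1, 0, 3, 4]

Answer: [6, 2, 5, 1, 0, 3, 4]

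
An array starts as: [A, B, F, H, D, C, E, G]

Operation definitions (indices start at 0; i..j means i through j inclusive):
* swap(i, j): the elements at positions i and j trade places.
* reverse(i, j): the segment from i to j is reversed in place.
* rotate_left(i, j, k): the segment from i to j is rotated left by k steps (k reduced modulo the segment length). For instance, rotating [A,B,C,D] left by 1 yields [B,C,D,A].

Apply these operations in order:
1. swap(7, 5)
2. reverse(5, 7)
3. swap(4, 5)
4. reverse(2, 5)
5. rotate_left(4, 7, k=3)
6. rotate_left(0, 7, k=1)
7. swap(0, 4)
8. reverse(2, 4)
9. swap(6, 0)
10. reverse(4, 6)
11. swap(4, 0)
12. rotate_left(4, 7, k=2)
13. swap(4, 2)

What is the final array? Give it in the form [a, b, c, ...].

After 1 (swap(7, 5)): [A, B, F, H, D, G, E, C]
After 2 (reverse(5, 7)): [A, B, F, H, D, C, E, G]
After 3 (swap(4, 5)): [A, B, F, H, C, D, E, G]
After 4 (reverse(2, 5)): [A, B, D, C, H, F, E, G]
After 5 (rotate_left(4, 7, k=3)): [A, B, D, C, G, H, F, E]
After 6 (rotate_left(0, 7, k=1)): [B, D, C, G, H, F, E, A]
After 7 (swap(0, 4)): [H, D, C, G, B, F, E, A]
After 8 (reverse(2, 4)): [H, D, B, G, C, F, E, A]
After 9 (swap(6, 0)): [E, D, B, G, C, F, H, A]
After 10 (reverse(4, 6)): [E, D, B, G, H, F, C, A]
After 11 (swap(4, 0)): [H, D, B, G, E, F, C, A]
After 12 (rotate_left(4, 7, k=2)): [H, D, B, G, C, A, E, F]
After 13 (swap(4, 2)): [H, D, C, G, B, A, E, F]

Answer: [H, D, C, G, B, A, E, F]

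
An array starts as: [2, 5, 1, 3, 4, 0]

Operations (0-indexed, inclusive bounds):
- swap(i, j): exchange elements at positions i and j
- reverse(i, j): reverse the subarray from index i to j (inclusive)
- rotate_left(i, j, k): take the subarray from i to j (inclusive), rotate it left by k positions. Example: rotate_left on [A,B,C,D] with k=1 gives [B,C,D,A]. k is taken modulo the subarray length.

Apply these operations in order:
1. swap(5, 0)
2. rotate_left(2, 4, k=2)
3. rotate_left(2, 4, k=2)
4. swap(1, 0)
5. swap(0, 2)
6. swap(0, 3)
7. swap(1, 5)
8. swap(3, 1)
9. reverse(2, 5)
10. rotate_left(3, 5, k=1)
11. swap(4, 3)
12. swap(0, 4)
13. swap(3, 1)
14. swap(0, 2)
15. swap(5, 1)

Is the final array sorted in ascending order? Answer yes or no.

After 1 (swap(5, 0)): [0, 5, 1, 3, 4, 2]
After 2 (rotate_left(2, 4, k=2)): [0, 5, 4, 1, 3, 2]
After 3 (rotate_left(2, 4, k=2)): [0, 5, 3, 4, 1, 2]
After 4 (swap(1, 0)): [5, 0, 3, 4, 1, 2]
After 5 (swap(0, 2)): [3, 0, 5, 4, 1, 2]
After 6 (swap(0, 3)): [4, 0, 5, 3, 1, 2]
After 7 (swap(1, 5)): [4, 2, 5, 3, 1, 0]
After 8 (swap(3, 1)): [4, 3, 5, 2, 1, 0]
After 9 (reverse(2, 5)): [4, 3, 0, 1, 2, 5]
After 10 (rotate_left(3, 5, k=1)): [4, 3, 0, 2, 5, 1]
After 11 (swap(4, 3)): [4, 3, 0, 5, 2, 1]
After 12 (swap(0, 4)): [2, 3, 0, 5, 4, 1]
After 13 (swap(3, 1)): [2, 5, 0, 3, 4, 1]
After 14 (swap(0, 2)): [0, 5, 2, 3, 4, 1]
After 15 (swap(5, 1)): [0, 1, 2, 3, 4, 5]

Answer: yes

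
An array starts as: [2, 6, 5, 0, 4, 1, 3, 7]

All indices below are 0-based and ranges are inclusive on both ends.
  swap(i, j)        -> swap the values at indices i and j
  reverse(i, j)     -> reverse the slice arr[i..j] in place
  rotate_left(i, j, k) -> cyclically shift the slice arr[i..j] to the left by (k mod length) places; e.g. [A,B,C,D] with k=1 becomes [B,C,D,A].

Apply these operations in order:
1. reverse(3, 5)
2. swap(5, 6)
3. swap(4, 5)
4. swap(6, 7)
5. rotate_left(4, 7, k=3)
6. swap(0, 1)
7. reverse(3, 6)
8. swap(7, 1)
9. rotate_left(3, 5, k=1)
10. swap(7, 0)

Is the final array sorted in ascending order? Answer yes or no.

Answer: no

Derivation:
After 1 (reverse(3, 5)): [2, 6, 5, 1, 4, 0, 3, 7]
After 2 (swap(5, 6)): [2, 6, 5, 1, 4, 3, 0, 7]
After 3 (swap(4, 5)): [2, 6, 5, 1, 3, 4, 0, 7]
After 4 (swap(6, 7)): [2, 6, 5, 1, 3, 4, 7, 0]
After 5 (rotate_left(4, 7, k=3)): [2, 6, 5, 1, 0, 3, 4, 7]
After 6 (swap(0, 1)): [6, 2, 5, 1, 0, 3, 4, 7]
After 7 (reverse(3, 6)): [6, 2, 5, 4, 3, 0, 1, 7]
After 8 (swap(7, 1)): [6, 7, 5, 4, 3, 0, 1, 2]
After 9 (rotate_left(3, 5, k=1)): [6, 7, 5, 3, 0, 4, 1, 2]
After 10 (swap(7, 0)): [2, 7, 5, 3, 0, 4, 1, 6]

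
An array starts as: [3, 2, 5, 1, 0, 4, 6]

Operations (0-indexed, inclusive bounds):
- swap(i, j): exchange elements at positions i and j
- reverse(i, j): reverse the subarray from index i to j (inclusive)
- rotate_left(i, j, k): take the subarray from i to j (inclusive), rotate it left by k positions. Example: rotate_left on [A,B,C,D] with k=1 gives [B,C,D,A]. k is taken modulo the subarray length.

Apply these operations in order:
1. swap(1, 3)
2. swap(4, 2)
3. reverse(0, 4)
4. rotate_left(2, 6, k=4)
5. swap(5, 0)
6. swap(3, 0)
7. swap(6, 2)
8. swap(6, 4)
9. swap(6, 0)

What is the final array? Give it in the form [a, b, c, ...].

Answer: [1, 2, 4, 3, 6, 5, 0]

Derivation:
After 1 (swap(1, 3)): [3, 1, 5, 2, 0, 4, 6]
After 2 (swap(4, 2)): [3, 1, 0, 2, 5, 4, 6]
After 3 (reverse(0, 4)): [5, 2, 0, 1, 3, 4, 6]
After 4 (rotate_left(2, 6, k=4)): [5, 2, 6, 0, 1, 3, 4]
After 5 (swap(5, 0)): [3, 2, 6, 0, 1, 5, 4]
After 6 (swap(3, 0)): [0, 2, 6, 3, 1, 5, 4]
After 7 (swap(6, 2)): [0, 2, 4, 3, 1, 5, 6]
After 8 (swap(6, 4)): [0, 2, 4, 3, 6, 5, 1]
After 9 (swap(6, 0)): [1, 2, 4, 3, 6, 5, 0]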